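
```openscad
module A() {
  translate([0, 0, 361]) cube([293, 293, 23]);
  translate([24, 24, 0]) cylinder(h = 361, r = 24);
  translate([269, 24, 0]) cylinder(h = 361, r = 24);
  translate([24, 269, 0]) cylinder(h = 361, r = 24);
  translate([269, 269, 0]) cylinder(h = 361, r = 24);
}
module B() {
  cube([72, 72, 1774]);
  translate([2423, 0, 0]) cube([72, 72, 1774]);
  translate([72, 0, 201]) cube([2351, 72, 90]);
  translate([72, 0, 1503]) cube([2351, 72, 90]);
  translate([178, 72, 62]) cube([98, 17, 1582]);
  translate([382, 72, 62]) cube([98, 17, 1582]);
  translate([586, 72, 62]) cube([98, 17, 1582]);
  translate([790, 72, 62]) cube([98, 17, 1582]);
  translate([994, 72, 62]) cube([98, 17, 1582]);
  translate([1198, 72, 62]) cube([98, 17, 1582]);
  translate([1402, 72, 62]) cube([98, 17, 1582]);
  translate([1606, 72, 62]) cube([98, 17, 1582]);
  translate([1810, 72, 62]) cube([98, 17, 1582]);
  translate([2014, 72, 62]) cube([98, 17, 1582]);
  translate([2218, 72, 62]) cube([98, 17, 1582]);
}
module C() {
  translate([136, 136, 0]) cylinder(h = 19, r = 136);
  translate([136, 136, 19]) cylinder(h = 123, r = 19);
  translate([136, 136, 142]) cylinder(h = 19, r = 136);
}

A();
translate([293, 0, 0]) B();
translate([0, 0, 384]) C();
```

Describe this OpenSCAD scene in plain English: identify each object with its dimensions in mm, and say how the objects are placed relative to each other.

A is a four-legged stool. The seat is a 293×293×23 mm slab whose top surface is at z = 384 mm; four round legs, each 48 mm in diameter, run from the floor (z = 0) to the underside of the seat, each leg's axis is inset half a diameter from the nearest pair of seat edges (so the leg's bounding box is flush with the corner).

B is a fence section. Two 72×72 mm posts, 1774 mm tall, stand on the floor with a clear span of 2351 mm between their inner faces. Two horizontal rails of 72×90 mm section span the gap between the posts with their undersides at z = 201 mm and z = 1503 mm, flush with the posts' −y face. 11 pickets, each 98 mm wide, 17 mm thick and 1582 mm tall, are fixed to the +y face of the rails with their bottoms at z = 62 mm, evenly spaced across the span with equal gaps (rounded down to the nearest mm) at the −x end and between each pair — any rounding remainder accumulates at the +x end.

C is a spool: two coaxial disc flanges of radius 136 mm and thickness 19 mm, joined by a core cylinder of radius 19 mm and height 123 mm. The lower flange rests on z = 0 and the three cylinders share a vertical axis.

The fence section is against the stool's +x side, with their −y faces flush. The spool is on top of the stool.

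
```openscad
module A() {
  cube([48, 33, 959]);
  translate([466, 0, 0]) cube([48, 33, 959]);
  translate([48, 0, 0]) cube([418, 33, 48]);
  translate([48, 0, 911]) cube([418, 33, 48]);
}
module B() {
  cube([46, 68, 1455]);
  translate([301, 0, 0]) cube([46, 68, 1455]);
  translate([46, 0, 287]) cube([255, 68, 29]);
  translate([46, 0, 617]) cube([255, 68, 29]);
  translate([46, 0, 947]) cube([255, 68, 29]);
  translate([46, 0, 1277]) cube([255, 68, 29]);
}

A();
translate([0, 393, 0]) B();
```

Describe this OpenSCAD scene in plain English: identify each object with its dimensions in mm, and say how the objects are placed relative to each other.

A is a picture frame with a 418×863 mm rectangular opening (x by z) and a uniform 48 mm border on every side. Frame depth is 33 mm along y. It is built from two vertical stiles running the full outside height and two horizontal rails spanning the gap between the stiles.

B is a straight ladder. Two 46×68 mm vertical rails, 1455 mm tall, stand 347 mm apart (outside-to-outside) with their front faces coplanar on the −y side. 4 rungs, each 68 mm deep and 29 mm tall, span between the inner faces of the rails, front faces flush with the rails. The lowest rung's underside is at z = 287 mm and rungs are spaced 330 mm apart (underside to underside).

The ladder is on the floor beside the picture frame on its +y side.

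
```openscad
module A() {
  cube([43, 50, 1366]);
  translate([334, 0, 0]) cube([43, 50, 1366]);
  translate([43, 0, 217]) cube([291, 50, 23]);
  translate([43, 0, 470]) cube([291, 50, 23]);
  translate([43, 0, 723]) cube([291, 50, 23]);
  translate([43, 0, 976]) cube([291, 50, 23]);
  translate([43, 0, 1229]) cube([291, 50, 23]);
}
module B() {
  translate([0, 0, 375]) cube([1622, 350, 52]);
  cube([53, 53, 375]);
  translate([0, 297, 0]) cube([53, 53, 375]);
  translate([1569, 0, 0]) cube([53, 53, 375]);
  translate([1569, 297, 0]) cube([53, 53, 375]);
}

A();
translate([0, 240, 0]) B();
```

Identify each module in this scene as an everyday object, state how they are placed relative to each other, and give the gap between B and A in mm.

The bench's nearest face is 190 mm from the ladder's +y face.

A is a ladder. B is a bench. The bench is on the floor beside the ladder on its +y side. The gap between the bench and the ladder is 190 mm.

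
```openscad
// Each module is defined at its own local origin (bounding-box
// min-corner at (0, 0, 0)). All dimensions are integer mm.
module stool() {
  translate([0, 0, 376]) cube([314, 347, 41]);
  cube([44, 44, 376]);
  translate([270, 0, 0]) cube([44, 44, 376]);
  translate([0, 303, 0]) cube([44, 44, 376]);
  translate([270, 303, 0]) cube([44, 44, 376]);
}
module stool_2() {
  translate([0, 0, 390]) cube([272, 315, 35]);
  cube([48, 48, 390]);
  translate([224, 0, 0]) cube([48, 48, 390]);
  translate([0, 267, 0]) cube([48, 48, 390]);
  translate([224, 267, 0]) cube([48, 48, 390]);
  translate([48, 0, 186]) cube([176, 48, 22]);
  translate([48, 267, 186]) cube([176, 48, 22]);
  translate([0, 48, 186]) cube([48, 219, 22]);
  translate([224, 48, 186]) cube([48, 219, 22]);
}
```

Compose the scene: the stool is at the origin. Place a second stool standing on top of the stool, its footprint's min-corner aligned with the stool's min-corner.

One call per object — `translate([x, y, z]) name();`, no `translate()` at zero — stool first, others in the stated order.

stool();
translate([0, 0, 417]) stool_2();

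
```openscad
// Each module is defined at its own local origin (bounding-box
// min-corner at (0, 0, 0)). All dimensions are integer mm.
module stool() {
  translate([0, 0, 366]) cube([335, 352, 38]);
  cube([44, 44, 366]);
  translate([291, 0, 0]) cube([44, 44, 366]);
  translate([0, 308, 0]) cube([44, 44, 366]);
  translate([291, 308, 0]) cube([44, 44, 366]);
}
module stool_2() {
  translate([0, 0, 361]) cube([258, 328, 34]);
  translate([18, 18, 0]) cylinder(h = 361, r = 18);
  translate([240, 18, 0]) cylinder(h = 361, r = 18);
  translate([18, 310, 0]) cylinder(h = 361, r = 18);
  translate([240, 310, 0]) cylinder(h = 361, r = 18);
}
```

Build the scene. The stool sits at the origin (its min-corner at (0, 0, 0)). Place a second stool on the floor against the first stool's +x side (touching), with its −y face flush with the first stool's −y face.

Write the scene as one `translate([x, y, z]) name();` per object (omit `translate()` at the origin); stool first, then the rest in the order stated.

stool();
translate([335, 0, 0]) stool_2();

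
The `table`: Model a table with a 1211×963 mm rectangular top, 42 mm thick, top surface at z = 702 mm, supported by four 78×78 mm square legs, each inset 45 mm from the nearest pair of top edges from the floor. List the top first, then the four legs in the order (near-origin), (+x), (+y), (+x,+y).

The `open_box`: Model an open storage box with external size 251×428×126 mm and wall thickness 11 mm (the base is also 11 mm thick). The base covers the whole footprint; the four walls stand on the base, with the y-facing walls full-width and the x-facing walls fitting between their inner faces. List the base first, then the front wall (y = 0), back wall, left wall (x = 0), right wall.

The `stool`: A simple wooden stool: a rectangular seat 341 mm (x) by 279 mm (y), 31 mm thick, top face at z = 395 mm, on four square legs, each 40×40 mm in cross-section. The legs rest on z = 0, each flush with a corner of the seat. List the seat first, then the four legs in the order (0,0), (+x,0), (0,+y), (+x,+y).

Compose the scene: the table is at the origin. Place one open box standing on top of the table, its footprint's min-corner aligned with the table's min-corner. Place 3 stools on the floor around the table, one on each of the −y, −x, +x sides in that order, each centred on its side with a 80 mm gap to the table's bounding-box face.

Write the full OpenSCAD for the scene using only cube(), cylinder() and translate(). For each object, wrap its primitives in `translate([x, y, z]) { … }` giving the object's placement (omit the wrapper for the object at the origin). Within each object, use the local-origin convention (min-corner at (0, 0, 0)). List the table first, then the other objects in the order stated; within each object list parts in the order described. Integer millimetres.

translate([0, 0, 660]) cube([1211, 963, 42]);
translate([45, 45, 0]) cube([78, 78, 660]);
translate([1088, 45, 0]) cube([78, 78, 660]);
translate([45, 840, 0]) cube([78, 78, 660]);
translate([1088, 840, 0]) cube([78, 78, 660]);
translate([0, 0, 702]) {
  cube([251, 428, 11]);
  translate([0, 0, 11]) cube([251, 11, 115]);
  translate([0, 417, 11]) cube([251, 11, 115]);
  translate([0, 11, 11]) cube([11, 406, 115]);
  translate([240, 11, 11]) cube([11, 406, 115]);
}
translate([435, -359, 0]) {
  translate([0, 0, 364]) cube([341, 279, 31]);
  cube([40, 40, 364]);
  translate([301, 0, 0]) cube([40, 40, 364]);
  translate([0, 239, 0]) cube([40, 40, 364]);
  translate([301, 239, 0]) cube([40, 40, 364]);
}
translate([-421, 342, 0]) {
  translate([0, 0, 364]) cube([341, 279, 31]);
  cube([40, 40, 364]);
  translate([301, 0, 0]) cube([40, 40, 364]);
  translate([0, 239, 0]) cube([40, 40, 364]);
  translate([301, 239, 0]) cube([40, 40, 364]);
}
translate([1291, 342, 0]) {
  translate([0, 0, 364]) cube([341, 279, 31]);
  cube([40, 40, 364]);
  translate([301, 0, 0]) cube([40, 40, 364]);
  translate([0, 239, 0]) cube([40, 40, 364]);
  translate([301, 239, 0]) cube([40, 40, 364]);
}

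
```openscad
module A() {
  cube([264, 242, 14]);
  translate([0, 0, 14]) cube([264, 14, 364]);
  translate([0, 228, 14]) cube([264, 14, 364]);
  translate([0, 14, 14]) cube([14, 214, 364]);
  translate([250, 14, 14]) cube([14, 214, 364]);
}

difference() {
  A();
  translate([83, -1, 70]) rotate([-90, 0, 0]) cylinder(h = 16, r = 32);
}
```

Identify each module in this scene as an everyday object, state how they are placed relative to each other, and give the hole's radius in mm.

A is an open box. The open box has a circular hole through its front wall. The hole's radius is 32 mm.

The subtracted cylinder has r = 32 mm.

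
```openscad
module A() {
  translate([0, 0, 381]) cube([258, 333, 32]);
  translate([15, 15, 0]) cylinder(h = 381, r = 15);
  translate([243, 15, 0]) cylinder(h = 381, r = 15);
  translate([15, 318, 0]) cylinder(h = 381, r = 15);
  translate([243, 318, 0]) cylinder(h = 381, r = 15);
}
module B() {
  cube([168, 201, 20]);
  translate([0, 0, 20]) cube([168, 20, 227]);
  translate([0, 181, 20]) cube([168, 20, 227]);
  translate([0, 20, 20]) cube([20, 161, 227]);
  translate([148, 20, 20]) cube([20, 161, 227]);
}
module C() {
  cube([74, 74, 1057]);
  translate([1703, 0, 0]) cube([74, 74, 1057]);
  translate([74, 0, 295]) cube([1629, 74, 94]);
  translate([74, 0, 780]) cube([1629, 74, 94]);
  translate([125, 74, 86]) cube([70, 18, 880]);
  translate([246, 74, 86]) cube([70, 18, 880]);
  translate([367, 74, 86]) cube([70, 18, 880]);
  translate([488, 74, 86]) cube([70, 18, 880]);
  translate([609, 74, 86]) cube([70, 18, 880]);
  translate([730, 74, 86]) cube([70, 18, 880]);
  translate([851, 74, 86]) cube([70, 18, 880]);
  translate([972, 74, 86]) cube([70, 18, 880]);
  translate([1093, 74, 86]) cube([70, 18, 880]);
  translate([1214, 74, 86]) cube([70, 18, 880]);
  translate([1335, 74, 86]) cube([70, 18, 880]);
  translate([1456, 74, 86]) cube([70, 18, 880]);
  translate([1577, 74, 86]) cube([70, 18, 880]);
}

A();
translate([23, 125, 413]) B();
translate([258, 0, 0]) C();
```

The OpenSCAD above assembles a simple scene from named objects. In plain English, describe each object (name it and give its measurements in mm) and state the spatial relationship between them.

A is a simple wooden stool: a rectangular seat 258 mm (x) by 333 mm (y), 32 mm thick, top face at z = 413 mm, on four round legs, each 30 mm in diameter. The legs rest on z = 0, each leg's axis is inset half a diameter from the nearest pair of seat edges (so the leg's bounding box is flush with the corner).

B is an open storage box with external size 168×201×247 mm and wall thickness 20 mm (the base is also 20 mm thick). The base covers the whole footprint; the four walls stand on the base, with the y-facing walls full-width and the x-facing walls fitting between their inner faces.

C is a fence section. Two 74×74 mm posts, 1057 mm tall, stand on the floor with a clear span of 1629 mm between their inner faces. Two horizontal rails of 74×94 mm section span the gap between the posts with their undersides at z = 295 mm and z = 780 mm, flush with the posts' −y face. 13 pickets, each 70 mm wide, 18 mm thick and 880 mm tall, are fixed to the +y face of the rails with their bottoms at z = 86 mm, evenly spaced across the span with equal gaps (rounded down to the nearest mm) at the −x end and between each pair — any rounding remainder accumulates at the +x end.

The open box is on top of the stool. The fence section is against the stool's +x side, with their −y faces flush.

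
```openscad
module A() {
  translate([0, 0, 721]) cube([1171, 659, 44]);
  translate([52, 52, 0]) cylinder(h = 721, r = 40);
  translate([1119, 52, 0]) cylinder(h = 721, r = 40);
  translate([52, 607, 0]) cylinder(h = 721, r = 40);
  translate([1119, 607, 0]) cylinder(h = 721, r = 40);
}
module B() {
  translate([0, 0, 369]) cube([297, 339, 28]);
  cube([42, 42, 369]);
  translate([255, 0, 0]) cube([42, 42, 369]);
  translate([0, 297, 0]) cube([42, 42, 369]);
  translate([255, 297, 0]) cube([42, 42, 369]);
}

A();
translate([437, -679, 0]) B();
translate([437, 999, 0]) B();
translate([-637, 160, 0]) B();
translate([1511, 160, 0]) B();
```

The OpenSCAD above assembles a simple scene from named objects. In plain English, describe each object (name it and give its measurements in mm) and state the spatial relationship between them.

A is a table: top 1171 mm (x) × 659 mm (y), 44 mm thick, upper face at z = 765 mm, on four round legs of 80 mm diameter, each leg's bounding box inset 12 mm from the nearest pair of top edges, running from z = 0 to the bottom of the top.

B is a four-legged stool. The seat is 297×339 mm, 28 mm thick, top at z = 397 mm. It stands on four square legs, each 42×42 mm in cross-section, from z = 0 to the seat underside, each flush with a corner of the seat.

Four stools sit around the table at the −y, +y, −x, +x sides.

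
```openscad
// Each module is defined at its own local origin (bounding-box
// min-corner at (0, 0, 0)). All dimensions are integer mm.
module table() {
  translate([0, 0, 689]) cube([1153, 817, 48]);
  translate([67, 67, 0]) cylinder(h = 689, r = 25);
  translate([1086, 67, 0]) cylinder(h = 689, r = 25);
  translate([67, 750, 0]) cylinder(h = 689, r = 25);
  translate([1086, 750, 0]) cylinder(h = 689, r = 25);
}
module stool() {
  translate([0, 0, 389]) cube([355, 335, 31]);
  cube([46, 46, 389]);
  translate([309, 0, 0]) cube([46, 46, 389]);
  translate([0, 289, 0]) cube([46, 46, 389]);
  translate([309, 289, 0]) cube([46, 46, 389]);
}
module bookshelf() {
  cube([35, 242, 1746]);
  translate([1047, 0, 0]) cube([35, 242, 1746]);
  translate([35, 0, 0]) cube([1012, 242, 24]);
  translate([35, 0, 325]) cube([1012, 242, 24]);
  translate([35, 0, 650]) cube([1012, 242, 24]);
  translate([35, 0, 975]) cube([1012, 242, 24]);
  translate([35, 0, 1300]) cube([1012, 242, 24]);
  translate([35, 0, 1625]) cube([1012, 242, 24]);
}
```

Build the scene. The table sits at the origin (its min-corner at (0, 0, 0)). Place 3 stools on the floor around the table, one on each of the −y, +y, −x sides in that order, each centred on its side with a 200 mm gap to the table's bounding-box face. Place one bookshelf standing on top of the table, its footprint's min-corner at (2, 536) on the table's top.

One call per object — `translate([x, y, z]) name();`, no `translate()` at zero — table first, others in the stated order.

table();
translate([399, -535, 0]) stool();
translate([399, 1017, 0]) stool();
translate([-555, 241, 0]) stool();
translate([2, 536, 737]) bookshelf();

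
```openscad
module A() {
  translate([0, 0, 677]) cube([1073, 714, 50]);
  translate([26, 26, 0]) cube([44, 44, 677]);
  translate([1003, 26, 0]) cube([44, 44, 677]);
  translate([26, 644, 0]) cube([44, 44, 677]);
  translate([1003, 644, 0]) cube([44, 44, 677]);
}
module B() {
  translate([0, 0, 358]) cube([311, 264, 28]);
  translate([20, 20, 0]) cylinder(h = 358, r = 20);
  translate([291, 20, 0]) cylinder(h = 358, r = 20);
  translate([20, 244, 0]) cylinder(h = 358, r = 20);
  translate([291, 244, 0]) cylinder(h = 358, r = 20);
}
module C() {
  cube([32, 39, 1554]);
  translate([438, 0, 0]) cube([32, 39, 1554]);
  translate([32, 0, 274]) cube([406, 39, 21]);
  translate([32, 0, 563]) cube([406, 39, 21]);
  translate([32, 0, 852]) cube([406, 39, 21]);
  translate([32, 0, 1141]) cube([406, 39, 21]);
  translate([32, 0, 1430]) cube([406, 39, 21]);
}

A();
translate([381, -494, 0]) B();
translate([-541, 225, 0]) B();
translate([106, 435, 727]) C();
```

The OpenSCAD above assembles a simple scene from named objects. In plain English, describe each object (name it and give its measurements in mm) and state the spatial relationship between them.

A is a table: top 1073 mm (x) × 714 mm (y), 50 mm thick, upper face at z = 727 mm, on four 44×44 mm square legs, each inset 26 mm from the nearest pair of top edges, running from z = 0 to the bottom of the top.

B is a four-legged stool. The seat is a 311×264×28 mm slab whose top surface is at z = 386 mm; four round legs, each 40 mm in diameter, run from the floor (z = 0) to the underside of the seat, each leg's axis is inset half a diameter from the nearest pair of seat edges (so the leg's bounding box is flush with the corner).

C is a wooden ladder with two side rails of 32×39 mm section and 1554 mm height, set 470 mm apart overall. Between them run 5 rectangular rungs (39 mm deep, 21 mm thick), front faces flush with the rails' −y face. The bottom of the first rung is 274 mm above the floor and each subsequent rung is 289 mm higher than the one below.

Two stools sit around the table at the −y, −x sides. The ladder is on top of the table.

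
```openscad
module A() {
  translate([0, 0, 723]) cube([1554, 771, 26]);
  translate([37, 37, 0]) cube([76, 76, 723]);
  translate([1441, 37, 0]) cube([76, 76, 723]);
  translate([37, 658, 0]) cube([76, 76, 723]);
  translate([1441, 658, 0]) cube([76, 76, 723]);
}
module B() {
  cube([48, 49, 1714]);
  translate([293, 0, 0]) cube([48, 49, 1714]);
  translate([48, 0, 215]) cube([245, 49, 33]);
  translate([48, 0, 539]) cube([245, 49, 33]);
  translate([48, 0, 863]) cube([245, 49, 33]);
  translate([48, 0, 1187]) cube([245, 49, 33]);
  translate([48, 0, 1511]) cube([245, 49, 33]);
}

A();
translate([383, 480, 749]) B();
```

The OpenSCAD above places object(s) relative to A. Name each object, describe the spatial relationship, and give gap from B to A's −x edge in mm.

A is a table. B is a ladder. The ladder is on top of the table. The gap from the ladder to the table's −x edge is 383 mm.

The ladder's min-x is at 383; the table's min-x is 0; gap = 383 mm.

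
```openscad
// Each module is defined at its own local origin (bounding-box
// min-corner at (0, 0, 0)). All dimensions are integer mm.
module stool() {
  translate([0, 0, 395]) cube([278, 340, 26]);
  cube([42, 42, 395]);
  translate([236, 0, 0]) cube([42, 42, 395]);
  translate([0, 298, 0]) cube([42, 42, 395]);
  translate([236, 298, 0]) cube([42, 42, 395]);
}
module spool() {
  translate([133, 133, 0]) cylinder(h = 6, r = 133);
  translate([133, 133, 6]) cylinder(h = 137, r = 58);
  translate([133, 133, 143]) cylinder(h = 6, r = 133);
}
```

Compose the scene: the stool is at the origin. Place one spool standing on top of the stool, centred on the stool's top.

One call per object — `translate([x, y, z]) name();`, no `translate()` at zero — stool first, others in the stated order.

stool();
translate([6, 37, 421]) spool();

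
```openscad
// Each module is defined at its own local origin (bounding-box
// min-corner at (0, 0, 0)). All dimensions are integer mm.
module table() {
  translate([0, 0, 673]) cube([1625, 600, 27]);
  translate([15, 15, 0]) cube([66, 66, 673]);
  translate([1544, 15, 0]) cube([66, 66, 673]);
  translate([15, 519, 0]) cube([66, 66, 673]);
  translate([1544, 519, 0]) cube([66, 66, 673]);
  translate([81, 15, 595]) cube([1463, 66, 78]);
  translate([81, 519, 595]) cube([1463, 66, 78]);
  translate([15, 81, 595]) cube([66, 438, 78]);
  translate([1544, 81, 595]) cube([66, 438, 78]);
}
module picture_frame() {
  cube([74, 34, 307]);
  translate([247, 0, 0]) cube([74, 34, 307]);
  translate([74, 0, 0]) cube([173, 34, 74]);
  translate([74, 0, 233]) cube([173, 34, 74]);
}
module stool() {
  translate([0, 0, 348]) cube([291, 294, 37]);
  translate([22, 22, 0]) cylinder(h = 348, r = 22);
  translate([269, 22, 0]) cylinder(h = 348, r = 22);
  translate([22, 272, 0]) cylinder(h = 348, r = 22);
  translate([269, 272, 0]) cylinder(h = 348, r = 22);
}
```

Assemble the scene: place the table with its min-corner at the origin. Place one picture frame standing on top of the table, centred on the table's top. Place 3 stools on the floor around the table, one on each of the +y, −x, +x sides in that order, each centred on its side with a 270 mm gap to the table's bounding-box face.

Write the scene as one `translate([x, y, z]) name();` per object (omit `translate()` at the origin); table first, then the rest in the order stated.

table();
translate([652, 283, 700]) picture_frame();
translate([667, 870, 0]) stool();
translate([-561, 153, 0]) stool();
translate([1895, 153, 0]) stool();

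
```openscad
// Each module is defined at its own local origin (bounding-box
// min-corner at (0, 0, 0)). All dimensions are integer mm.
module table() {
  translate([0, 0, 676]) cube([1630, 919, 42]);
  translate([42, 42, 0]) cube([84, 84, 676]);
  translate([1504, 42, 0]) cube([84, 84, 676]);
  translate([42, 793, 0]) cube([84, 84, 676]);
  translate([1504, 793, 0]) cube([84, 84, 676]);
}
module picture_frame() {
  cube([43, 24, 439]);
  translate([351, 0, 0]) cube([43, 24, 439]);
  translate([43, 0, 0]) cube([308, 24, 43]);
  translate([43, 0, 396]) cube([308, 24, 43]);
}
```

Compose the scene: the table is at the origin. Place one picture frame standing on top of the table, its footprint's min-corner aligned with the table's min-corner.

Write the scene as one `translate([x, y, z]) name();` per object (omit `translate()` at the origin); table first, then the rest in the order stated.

table();
translate([0, 0, 718]) picture_frame();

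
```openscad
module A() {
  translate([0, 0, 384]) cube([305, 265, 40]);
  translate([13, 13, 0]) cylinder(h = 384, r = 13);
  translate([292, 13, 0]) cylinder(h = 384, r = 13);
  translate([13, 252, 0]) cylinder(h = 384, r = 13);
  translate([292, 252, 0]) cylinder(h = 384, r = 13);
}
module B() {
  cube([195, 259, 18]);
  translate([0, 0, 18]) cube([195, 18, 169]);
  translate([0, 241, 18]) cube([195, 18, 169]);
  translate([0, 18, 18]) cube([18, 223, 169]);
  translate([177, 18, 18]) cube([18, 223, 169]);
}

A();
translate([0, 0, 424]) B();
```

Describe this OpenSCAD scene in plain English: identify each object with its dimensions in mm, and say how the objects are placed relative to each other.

A is a simple wooden stool: a rectangular seat 305 mm (x) by 265 mm (y), 40 mm thick, top face at z = 424 mm, on four round legs, each 26 mm in diameter. The legs rest on z = 0, each leg's axis is inset half a diameter from the nearest pair of seat edges (so the leg's bounding box is flush with the corner).

B is an open storage box with external size 195×259×187 mm and wall thickness 18 mm (the base is also 18 mm thick). The base covers the whole footprint; the four walls stand on the base, with the y-facing walls full-width and the x-facing walls fitting between their inner faces.

The open box is on top of the stool.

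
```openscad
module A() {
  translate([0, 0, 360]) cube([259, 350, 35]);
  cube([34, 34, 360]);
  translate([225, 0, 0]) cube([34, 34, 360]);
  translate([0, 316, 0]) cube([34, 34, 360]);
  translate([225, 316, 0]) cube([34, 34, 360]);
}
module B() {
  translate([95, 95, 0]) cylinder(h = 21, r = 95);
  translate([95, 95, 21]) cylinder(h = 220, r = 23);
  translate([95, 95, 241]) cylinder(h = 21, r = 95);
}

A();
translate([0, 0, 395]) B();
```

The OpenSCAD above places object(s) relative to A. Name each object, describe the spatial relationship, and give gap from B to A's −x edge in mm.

A is a stool. B is a spool. The spool is on top of the stool. The gap from the spool to the stool's −x edge is 0 mm.

The spool's min-x is at 0; the stool's min-x is 0; gap = 0 mm.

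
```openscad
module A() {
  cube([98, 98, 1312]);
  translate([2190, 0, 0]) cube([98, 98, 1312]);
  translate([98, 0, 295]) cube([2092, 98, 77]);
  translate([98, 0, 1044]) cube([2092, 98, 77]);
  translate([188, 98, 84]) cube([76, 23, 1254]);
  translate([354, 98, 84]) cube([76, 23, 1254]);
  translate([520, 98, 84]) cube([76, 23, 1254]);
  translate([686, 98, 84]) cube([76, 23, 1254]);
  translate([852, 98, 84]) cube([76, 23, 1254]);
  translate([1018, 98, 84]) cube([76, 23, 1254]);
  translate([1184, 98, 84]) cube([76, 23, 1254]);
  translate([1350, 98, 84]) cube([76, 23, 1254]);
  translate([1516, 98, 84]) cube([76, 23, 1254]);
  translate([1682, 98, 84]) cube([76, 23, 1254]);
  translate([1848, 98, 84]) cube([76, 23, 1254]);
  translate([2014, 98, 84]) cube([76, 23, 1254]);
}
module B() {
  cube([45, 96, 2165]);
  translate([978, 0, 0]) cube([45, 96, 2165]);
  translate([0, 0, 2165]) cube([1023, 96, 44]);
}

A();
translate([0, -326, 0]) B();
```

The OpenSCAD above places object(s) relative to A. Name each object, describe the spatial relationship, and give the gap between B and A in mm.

The door frame's nearest face is 230 mm from the fence section's −y face.

A is a fence section. B is a door frame. The door frame is on the floor beside the fence section on its −y side. The gap between the door frame and the fence section is 230 mm.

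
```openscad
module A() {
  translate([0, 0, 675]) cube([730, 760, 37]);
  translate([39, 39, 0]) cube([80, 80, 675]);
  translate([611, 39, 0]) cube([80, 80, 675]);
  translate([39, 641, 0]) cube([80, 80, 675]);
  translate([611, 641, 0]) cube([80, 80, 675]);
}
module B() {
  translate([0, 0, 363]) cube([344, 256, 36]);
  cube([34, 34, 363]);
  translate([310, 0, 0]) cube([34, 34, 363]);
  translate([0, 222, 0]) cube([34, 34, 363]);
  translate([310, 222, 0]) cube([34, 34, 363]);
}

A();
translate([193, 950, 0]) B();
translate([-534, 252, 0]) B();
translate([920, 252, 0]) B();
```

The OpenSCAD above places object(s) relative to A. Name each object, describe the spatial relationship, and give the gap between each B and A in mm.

A is a table. B is a stool. Three stools sit around the table at the +y, −x, +x sides. The gap between each stool and the table is 190 mm.

Each stool's nearest face is 190 mm from the table's bounding box.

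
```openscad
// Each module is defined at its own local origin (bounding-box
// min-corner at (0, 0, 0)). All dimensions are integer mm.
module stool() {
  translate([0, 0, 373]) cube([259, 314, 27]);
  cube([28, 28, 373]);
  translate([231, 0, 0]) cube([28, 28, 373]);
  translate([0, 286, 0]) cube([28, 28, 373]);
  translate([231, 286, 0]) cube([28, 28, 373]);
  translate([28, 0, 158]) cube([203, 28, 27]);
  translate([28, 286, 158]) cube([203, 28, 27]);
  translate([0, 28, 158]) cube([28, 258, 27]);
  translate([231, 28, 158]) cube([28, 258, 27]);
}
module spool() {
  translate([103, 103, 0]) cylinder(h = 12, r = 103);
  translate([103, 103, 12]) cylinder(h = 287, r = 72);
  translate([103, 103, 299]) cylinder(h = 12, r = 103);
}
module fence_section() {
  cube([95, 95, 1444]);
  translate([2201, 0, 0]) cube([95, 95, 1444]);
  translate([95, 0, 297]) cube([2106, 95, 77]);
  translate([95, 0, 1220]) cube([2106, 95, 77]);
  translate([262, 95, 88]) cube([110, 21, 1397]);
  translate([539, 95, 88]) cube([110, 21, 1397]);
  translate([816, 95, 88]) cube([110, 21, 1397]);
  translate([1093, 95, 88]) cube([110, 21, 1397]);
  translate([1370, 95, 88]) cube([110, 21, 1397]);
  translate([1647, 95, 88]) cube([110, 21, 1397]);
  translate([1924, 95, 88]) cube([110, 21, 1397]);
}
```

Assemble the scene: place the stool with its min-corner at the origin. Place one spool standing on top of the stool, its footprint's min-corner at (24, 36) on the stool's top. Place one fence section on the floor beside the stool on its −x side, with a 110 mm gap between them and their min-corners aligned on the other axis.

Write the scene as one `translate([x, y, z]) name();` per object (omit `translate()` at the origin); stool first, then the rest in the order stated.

stool();
translate([24, 36, 400]) spool();
translate([-2406, 0, 0]) fence_section();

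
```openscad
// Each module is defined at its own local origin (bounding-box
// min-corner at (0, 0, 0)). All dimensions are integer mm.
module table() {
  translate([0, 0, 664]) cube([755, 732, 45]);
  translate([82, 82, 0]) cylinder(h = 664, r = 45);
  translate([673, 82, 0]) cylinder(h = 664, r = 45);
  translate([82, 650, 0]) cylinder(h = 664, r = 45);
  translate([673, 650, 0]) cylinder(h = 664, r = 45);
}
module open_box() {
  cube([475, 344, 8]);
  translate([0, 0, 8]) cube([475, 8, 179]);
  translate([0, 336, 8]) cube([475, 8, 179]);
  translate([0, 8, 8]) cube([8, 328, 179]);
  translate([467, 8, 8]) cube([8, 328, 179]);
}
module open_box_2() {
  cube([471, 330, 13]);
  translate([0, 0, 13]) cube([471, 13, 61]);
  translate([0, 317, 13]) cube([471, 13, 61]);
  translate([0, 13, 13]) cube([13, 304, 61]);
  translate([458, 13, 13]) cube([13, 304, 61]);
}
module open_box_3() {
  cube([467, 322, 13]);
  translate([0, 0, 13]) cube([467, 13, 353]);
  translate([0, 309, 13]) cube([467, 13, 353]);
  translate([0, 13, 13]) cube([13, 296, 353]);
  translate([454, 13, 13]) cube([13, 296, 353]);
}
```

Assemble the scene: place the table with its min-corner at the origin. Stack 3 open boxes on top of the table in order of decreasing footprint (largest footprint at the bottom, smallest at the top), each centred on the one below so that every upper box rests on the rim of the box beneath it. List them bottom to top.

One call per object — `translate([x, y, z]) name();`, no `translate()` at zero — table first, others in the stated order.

table();
translate([140, 194, 709]) open_box();
translate([142, 201, 896]) open_box_2();
translate([144, 205, 970]) open_box_3();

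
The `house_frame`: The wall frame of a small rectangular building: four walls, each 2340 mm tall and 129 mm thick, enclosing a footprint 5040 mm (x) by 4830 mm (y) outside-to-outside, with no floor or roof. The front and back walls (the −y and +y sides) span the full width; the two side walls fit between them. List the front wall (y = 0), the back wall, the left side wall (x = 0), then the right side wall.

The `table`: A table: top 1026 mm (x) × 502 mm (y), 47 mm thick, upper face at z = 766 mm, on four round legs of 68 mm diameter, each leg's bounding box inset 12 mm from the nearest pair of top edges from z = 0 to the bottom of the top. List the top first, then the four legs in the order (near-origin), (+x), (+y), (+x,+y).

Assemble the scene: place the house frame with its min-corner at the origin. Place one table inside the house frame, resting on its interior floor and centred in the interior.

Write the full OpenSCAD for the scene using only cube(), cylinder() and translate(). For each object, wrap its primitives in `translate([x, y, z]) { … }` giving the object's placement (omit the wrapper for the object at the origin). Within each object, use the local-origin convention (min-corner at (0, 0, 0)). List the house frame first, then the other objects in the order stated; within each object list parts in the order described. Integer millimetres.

cube([5040, 129, 2340]);
translate([0, 4701, 0]) cube([5040, 129, 2340]);
translate([0, 129, 0]) cube([129, 4572, 2340]);
translate([4911, 129, 0]) cube([129, 4572, 2340]);
translate([2007, 2164, 0]) {
  translate([0, 0, 719]) cube([1026, 502, 47]);
  translate([46, 46, 0]) cylinder(h = 719, r = 34);
  translate([980, 46, 0]) cylinder(h = 719, r = 34);
  translate([46, 456, 0]) cylinder(h = 719, r = 34);
  translate([980, 456, 0]) cylinder(h = 719, r = 34);
}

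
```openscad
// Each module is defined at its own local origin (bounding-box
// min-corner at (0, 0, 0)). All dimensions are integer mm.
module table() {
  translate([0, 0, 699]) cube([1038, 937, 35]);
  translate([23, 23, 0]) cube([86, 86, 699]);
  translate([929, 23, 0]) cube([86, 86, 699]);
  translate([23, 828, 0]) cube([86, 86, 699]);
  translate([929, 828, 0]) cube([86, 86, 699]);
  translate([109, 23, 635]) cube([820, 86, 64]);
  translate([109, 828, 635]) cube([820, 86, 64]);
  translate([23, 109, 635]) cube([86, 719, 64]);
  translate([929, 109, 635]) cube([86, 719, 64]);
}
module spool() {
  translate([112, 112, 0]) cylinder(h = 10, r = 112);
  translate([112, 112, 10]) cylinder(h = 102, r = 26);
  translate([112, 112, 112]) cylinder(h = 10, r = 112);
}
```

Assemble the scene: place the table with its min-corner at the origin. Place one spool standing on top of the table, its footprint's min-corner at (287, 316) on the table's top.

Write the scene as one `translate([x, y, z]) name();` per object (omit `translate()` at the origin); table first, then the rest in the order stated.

table();
translate([287, 316, 734]) spool();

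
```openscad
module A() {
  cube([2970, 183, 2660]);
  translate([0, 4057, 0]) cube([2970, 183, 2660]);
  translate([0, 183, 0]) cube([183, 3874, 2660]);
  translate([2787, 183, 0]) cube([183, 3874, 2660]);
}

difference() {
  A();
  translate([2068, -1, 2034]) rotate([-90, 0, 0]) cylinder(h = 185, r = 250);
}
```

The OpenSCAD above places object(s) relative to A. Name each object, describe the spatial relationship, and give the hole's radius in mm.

The subtracted cylinder has r = 250 mm.

A is a house frame. The house frame has a circular hole through its front wall. The hole's radius is 250 mm.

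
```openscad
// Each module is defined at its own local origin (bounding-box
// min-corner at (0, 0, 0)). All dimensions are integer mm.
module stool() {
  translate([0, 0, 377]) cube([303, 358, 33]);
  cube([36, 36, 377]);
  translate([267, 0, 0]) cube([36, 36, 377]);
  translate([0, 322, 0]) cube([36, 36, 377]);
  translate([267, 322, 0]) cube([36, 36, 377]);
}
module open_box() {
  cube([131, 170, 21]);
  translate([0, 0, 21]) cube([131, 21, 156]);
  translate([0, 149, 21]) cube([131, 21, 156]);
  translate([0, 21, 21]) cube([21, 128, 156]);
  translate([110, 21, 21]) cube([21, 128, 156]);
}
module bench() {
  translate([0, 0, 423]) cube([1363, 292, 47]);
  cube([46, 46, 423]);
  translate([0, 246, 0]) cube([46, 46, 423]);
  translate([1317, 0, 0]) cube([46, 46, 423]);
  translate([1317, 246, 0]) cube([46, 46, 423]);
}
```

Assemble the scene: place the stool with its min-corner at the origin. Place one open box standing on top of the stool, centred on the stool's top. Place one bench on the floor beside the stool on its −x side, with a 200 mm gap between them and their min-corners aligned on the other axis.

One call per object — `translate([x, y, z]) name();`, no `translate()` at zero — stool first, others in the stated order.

stool();
translate([86, 94, 410]) open_box();
translate([-1563, 0, 0]) bench();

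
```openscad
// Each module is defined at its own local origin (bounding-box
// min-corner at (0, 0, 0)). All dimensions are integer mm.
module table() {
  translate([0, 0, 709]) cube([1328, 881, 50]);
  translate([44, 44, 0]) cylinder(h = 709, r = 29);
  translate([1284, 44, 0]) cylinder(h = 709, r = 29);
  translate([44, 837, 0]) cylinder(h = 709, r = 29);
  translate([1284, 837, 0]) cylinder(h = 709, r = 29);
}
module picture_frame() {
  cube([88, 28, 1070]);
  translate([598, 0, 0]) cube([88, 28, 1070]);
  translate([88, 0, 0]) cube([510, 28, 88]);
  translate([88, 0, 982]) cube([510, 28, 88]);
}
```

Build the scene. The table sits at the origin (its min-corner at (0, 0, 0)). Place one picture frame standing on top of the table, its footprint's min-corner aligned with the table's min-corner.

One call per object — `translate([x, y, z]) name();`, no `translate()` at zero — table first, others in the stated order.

table();
translate([0, 0, 759]) picture_frame();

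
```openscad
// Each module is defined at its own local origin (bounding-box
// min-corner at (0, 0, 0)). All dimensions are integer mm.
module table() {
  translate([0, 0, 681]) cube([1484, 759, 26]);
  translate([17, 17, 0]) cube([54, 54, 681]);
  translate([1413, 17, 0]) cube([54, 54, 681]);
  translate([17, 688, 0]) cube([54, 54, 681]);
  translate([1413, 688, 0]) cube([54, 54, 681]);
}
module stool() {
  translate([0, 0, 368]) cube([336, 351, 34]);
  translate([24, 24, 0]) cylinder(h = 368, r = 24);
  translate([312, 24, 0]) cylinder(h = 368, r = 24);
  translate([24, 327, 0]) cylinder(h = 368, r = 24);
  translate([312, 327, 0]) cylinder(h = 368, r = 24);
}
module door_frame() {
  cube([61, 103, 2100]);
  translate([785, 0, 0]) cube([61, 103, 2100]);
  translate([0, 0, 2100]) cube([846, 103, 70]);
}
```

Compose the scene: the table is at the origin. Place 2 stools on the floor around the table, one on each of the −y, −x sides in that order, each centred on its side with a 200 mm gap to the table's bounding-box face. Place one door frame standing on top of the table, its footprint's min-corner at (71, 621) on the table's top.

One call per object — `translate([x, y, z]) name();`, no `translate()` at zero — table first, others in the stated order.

table();
translate([574, -551, 0]) stool();
translate([-536, 204, 0]) stool();
translate([71, 621, 707]) door_frame();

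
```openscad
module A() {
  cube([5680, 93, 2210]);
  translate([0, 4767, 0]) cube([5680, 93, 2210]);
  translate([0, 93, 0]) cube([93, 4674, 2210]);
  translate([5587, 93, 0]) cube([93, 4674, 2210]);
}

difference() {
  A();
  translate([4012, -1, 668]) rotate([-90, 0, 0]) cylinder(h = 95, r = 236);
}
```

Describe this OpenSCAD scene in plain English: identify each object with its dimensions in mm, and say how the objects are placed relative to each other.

A is a box-shaped house frame (walls only): outside footprint 5680×4860 mm, wall height 2210 mm, wall thickness 93 mm. The two y-facing walls run the full x-width; the two x-facing walls fit between the inner faces of the y-facing walls.

The house frame has a circular hole of radius 236 mm through its front wall, centred at (x = 4012, z = 668).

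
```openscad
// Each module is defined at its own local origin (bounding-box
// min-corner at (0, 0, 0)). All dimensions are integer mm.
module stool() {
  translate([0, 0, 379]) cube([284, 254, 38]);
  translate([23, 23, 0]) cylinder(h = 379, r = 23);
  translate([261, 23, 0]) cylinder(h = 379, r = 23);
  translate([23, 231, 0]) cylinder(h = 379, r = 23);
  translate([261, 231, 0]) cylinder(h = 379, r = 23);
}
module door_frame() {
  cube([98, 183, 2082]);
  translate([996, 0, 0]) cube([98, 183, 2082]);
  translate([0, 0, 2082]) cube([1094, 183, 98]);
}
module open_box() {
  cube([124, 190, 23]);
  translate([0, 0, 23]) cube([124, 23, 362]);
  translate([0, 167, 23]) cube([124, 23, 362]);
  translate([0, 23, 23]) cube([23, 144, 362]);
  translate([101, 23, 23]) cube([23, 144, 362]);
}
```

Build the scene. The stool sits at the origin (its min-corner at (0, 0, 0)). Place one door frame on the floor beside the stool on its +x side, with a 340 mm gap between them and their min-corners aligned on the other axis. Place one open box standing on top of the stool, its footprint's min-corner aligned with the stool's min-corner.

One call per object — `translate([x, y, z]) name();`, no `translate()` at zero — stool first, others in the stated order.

stool();
translate([624, 0, 0]) door_frame();
translate([0, 0, 417]) open_box();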